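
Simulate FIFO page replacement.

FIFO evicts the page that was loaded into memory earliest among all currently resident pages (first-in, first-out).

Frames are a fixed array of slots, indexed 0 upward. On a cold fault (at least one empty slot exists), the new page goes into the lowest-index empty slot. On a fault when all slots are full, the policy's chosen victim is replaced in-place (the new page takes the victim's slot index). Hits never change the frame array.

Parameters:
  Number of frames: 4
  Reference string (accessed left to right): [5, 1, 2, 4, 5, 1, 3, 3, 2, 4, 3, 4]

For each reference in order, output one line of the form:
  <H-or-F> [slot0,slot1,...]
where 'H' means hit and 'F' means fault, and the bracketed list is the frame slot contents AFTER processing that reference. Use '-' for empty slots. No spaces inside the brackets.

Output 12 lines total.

F [5,-,-,-]
F [5,1,-,-]
F [5,1,2,-]
F [5,1,2,4]
H [5,1,2,4]
H [5,1,2,4]
F [3,1,2,4]
H [3,1,2,4]
H [3,1,2,4]
H [3,1,2,4]
H [3,1,2,4]
H [3,1,2,4]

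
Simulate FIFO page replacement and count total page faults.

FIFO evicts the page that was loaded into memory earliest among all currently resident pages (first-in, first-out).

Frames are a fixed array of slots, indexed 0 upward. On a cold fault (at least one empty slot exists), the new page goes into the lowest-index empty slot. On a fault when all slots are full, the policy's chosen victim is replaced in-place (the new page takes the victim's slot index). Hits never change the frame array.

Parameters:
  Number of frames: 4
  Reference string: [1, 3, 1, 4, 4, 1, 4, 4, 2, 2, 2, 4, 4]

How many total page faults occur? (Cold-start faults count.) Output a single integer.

Answer: 4

Derivation:
Step 0: ref 1 → FAULT, frames=[1,-,-,-]
Step 1: ref 3 → FAULT, frames=[1,3,-,-]
Step 2: ref 1 → HIT, frames=[1,3,-,-]
Step 3: ref 4 → FAULT, frames=[1,3,4,-]
Step 4: ref 4 → HIT, frames=[1,3,4,-]
Step 5: ref 1 → HIT, frames=[1,3,4,-]
Step 6: ref 4 → HIT, frames=[1,3,4,-]
Step 7: ref 4 → HIT, frames=[1,3,4,-]
Step 8: ref 2 → FAULT, frames=[1,3,4,2]
Step 9: ref 2 → HIT, frames=[1,3,4,2]
Step 10: ref 2 → HIT, frames=[1,3,4,2]
Step 11: ref 4 → HIT, frames=[1,3,4,2]
Step 12: ref 4 → HIT, frames=[1,3,4,2]
Total faults: 4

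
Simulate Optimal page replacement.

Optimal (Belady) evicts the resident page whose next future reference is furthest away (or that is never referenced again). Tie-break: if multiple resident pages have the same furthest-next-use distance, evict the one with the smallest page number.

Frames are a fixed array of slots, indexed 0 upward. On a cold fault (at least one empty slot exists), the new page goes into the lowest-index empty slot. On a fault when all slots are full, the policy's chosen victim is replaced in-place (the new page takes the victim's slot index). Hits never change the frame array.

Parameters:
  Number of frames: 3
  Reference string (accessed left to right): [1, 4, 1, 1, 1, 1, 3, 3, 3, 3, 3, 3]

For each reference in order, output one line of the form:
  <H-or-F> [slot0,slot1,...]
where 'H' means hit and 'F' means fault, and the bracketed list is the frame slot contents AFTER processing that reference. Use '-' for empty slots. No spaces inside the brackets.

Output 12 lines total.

F [1,-,-]
F [1,4,-]
H [1,4,-]
H [1,4,-]
H [1,4,-]
H [1,4,-]
F [1,4,3]
H [1,4,3]
H [1,4,3]
H [1,4,3]
H [1,4,3]
H [1,4,3]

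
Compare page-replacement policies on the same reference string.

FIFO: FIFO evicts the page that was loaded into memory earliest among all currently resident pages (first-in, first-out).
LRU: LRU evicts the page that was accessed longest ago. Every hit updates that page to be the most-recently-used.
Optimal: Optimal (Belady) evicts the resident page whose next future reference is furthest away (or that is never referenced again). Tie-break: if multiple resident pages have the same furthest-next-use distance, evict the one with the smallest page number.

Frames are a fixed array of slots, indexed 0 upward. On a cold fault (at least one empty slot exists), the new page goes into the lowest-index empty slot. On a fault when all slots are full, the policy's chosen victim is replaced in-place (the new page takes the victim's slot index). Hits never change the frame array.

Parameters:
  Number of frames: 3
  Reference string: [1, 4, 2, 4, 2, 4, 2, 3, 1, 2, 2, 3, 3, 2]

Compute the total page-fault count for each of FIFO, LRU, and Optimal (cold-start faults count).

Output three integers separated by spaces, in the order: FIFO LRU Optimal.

--- FIFO ---
  step 0: ref 1 -> FAULT, frames=[1,-,-] (faults so far: 1)
  step 1: ref 4 -> FAULT, frames=[1,4,-] (faults so far: 2)
  step 2: ref 2 -> FAULT, frames=[1,4,2] (faults so far: 3)
  step 3: ref 4 -> HIT, frames=[1,4,2] (faults so far: 3)
  step 4: ref 2 -> HIT, frames=[1,4,2] (faults so far: 3)
  step 5: ref 4 -> HIT, frames=[1,4,2] (faults so far: 3)
  step 6: ref 2 -> HIT, frames=[1,4,2] (faults so far: 3)
  step 7: ref 3 -> FAULT, evict 1, frames=[3,4,2] (faults so far: 4)
  step 8: ref 1 -> FAULT, evict 4, frames=[3,1,2] (faults so far: 5)
  step 9: ref 2 -> HIT, frames=[3,1,2] (faults so far: 5)
  step 10: ref 2 -> HIT, frames=[3,1,2] (faults so far: 5)
  step 11: ref 3 -> HIT, frames=[3,1,2] (faults so far: 5)
  step 12: ref 3 -> HIT, frames=[3,1,2] (faults so far: 5)
  step 13: ref 2 -> HIT, frames=[3,1,2] (faults so far: 5)
  FIFO total faults: 5
--- LRU ---
  step 0: ref 1 -> FAULT, frames=[1,-,-] (faults so far: 1)
  step 1: ref 4 -> FAULT, frames=[1,4,-] (faults so far: 2)
  step 2: ref 2 -> FAULT, frames=[1,4,2] (faults so far: 3)
  step 3: ref 4 -> HIT, frames=[1,4,2] (faults so far: 3)
  step 4: ref 2 -> HIT, frames=[1,4,2] (faults so far: 3)
  step 5: ref 4 -> HIT, frames=[1,4,2] (faults so far: 3)
  step 6: ref 2 -> HIT, frames=[1,4,2] (faults so far: 3)
  step 7: ref 3 -> FAULT, evict 1, frames=[3,4,2] (faults so far: 4)
  step 8: ref 1 -> FAULT, evict 4, frames=[3,1,2] (faults so far: 5)
  step 9: ref 2 -> HIT, frames=[3,1,2] (faults so far: 5)
  step 10: ref 2 -> HIT, frames=[3,1,2] (faults so far: 5)
  step 11: ref 3 -> HIT, frames=[3,1,2] (faults so far: 5)
  step 12: ref 3 -> HIT, frames=[3,1,2] (faults so far: 5)
  step 13: ref 2 -> HIT, frames=[3,1,2] (faults so far: 5)
  LRU total faults: 5
--- Optimal ---
  step 0: ref 1 -> FAULT, frames=[1,-,-] (faults so far: 1)
  step 1: ref 4 -> FAULT, frames=[1,4,-] (faults so far: 2)
  step 2: ref 2 -> FAULT, frames=[1,4,2] (faults so far: 3)
  step 3: ref 4 -> HIT, frames=[1,4,2] (faults so far: 3)
  step 4: ref 2 -> HIT, frames=[1,4,2] (faults so far: 3)
  step 5: ref 4 -> HIT, frames=[1,4,2] (faults so far: 3)
  step 6: ref 2 -> HIT, frames=[1,4,2] (faults so far: 3)
  step 7: ref 3 -> FAULT, evict 4, frames=[1,3,2] (faults so far: 4)
  step 8: ref 1 -> HIT, frames=[1,3,2] (faults so far: 4)
  step 9: ref 2 -> HIT, frames=[1,3,2] (faults so far: 4)
  step 10: ref 2 -> HIT, frames=[1,3,2] (faults so far: 4)
  step 11: ref 3 -> HIT, frames=[1,3,2] (faults so far: 4)
  step 12: ref 3 -> HIT, frames=[1,3,2] (faults so far: 4)
  step 13: ref 2 -> HIT, frames=[1,3,2] (faults so far: 4)
  Optimal total faults: 4

Answer: 5 5 4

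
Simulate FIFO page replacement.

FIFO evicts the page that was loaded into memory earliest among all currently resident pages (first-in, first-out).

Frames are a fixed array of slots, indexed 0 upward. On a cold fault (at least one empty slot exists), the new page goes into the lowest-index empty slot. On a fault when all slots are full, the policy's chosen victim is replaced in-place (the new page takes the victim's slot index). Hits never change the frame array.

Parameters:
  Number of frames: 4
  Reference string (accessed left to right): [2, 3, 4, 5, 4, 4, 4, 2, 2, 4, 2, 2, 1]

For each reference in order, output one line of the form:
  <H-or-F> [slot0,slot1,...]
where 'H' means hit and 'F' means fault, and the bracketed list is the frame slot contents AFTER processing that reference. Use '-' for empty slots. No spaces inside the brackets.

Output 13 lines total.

F [2,-,-,-]
F [2,3,-,-]
F [2,3,4,-]
F [2,3,4,5]
H [2,3,4,5]
H [2,3,4,5]
H [2,3,4,5]
H [2,3,4,5]
H [2,3,4,5]
H [2,3,4,5]
H [2,3,4,5]
H [2,3,4,5]
F [1,3,4,5]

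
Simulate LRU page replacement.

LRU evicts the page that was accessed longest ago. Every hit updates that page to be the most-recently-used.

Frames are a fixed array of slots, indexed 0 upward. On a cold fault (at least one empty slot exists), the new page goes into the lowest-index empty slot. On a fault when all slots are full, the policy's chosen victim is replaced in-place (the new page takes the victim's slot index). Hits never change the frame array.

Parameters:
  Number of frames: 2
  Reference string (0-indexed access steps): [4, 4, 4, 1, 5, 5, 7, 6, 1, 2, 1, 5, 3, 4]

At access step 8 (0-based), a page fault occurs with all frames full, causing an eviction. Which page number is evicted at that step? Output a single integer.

Step 0: ref 4 -> FAULT, frames=[4,-]
Step 1: ref 4 -> HIT, frames=[4,-]
Step 2: ref 4 -> HIT, frames=[4,-]
Step 3: ref 1 -> FAULT, frames=[4,1]
Step 4: ref 5 -> FAULT, evict 4, frames=[5,1]
Step 5: ref 5 -> HIT, frames=[5,1]
Step 6: ref 7 -> FAULT, evict 1, frames=[5,7]
Step 7: ref 6 -> FAULT, evict 5, frames=[6,7]
Step 8: ref 1 -> FAULT, evict 7, frames=[6,1]
At step 8: evicted page 7

Answer: 7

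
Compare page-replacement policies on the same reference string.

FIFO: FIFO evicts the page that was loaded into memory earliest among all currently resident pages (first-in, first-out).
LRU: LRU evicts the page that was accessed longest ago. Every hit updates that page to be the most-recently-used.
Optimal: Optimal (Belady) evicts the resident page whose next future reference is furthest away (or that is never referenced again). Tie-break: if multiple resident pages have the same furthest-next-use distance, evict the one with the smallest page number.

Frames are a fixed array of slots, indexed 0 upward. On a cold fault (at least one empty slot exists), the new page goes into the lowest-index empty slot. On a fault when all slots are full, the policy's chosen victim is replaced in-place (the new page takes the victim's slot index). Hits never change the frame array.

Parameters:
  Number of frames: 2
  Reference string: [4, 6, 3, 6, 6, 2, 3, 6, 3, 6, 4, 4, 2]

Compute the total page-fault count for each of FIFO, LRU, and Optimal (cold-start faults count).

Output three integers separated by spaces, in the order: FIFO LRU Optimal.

Answer: 8 8 7

Derivation:
--- FIFO ---
  step 0: ref 4 -> FAULT, frames=[4,-] (faults so far: 1)
  step 1: ref 6 -> FAULT, frames=[4,6] (faults so far: 2)
  step 2: ref 3 -> FAULT, evict 4, frames=[3,6] (faults so far: 3)
  step 3: ref 6 -> HIT, frames=[3,6] (faults so far: 3)
  step 4: ref 6 -> HIT, frames=[3,6] (faults so far: 3)
  step 5: ref 2 -> FAULT, evict 6, frames=[3,2] (faults so far: 4)
  step 6: ref 3 -> HIT, frames=[3,2] (faults so far: 4)
  step 7: ref 6 -> FAULT, evict 3, frames=[6,2] (faults so far: 5)
  step 8: ref 3 -> FAULT, evict 2, frames=[6,3] (faults so far: 6)
  step 9: ref 6 -> HIT, frames=[6,3] (faults so far: 6)
  step 10: ref 4 -> FAULT, evict 6, frames=[4,3] (faults so far: 7)
  step 11: ref 4 -> HIT, frames=[4,3] (faults so far: 7)
  step 12: ref 2 -> FAULT, evict 3, frames=[4,2] (faults so far: 8)
  FIFO total faults: 8
--- LRU ---
  step 0: ref 4 -> FAULT, frames=[4,-] (faults so far: 1)
  step 1: ref 6 -> FAULT, frames=[4,6] (faults so far: 2)
  step 2: ref 3 -> FAULT, evict 4, frames=[3,6] (faults so far: 3)
  step 3: ref 6 -> HIT, frames=[3,6] (faults so far: 3)
  step 4: ref 6 -> HIT, frames=[3,6] (faults so far: 3)
  step 5: ref 2 -> FAULT, evict 3, frames=[2,6] (faults so far: 4)
  step 6: ref 3 -> FAULT, evict 6, frames=[2,3] (faults so far: 5)
  step 7: ref 6 -> FAULT, evict 2, frames=[6,3] (faults so far: 6)
  step 8: ref 3 -> HIT, frames=[6,3] (faults so far: 6)
  step 9: ref 6 -> HIT, frames=[6,3] (faults so far: 6)
  step 10: ref 4 -> FAULT, evict 3, frames=[6,4] (faults so far: 7)
  step 11: ref 4 -> HIT, frames=[6,4] (faults so far: 7)
  step 12: ref 2 -> FAULT, evict 6, frames=[2,4] (faults so far: 8)
  LRU total faults: 8
--- Optimal ---
  step 0: ref 4 -> FAULT, frames=[4,-] (faults so far: 1)
  step 1: ref 6 -> FAULT, frames=[4,6] (faults so far: 2)
  step 2: ref 3 -> FAULT, evict 4, frames=[3,6] (faults so far: 3)
  step 3: ref 6 -> HIT, frames=[3,6] (faults so far: 3)
  step 4: ref 6 -> HIT, frames=[3,6] (faults so far: 3)
  step 5: ref 2 -> FAULT, evict 6, frames=[3,2] (faults so far: 4)
  step 6: ref 3 -> HIT, frames=[3,2] (faults so far: 4)
  step 7: ref 6 -> FAULT, evict 2, frames=[3,6] (faults so far: 5)
  step 8: ref 3 -> HIT, frames=[3,6] (faults so far: 5)
  step 9: ref 6 -> HIT, frames=[3,6] (faults so far: 5)
  step 10: ref 4 -> FAULT, evict 3, frames=[4,6] (faults so far: 6)
  step 11: ref 4 -> HIT, frames=[4,6] (faults so far: 6)
  step 12: ref 2 -> FAULT, evict 4, frames=[2,6] (faults so far: 7)
  Optimal total faults: 7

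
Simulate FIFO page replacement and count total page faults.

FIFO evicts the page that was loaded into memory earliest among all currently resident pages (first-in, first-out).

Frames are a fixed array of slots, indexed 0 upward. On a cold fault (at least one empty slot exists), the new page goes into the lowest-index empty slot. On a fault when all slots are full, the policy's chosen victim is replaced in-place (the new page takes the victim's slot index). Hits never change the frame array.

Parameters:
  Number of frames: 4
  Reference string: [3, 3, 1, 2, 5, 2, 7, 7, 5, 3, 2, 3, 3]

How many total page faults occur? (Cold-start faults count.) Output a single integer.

Answer: 6

Derivation:
Step 0: ref 3 → FAULT, frames=[3,-,-,-]
Step 1: ref 3 → HIT, frames=[3,-,-,-]
Step 2: ref 1 → FAULT, frames=[3,1,-,-]
Step 3: ref 2 → FAULT, frames=[3,1,2,-]
Step 4: ref 5 → FAULT, frames=[3,1,2,5]
Step 5: ref 2 → HIT, frames=[3,1,2,5]
Step 6: ref 7 → FAULT (evict 3), frames=[7,1,2,5]
Step 7: ref 7 → HIT, frames=[7,1,2,5]
Step 8: ref 5 → HIT, frames=[7,1,2,5]
Step 9: ref 3 → FAULT (evict 1), frames=[7,3,2,5]
Step 10: ref 2 → HIT, frames=[7,3,2,5]
Step 11: ref 3 → HIT, frames=[7,3,2,5]
Step 12: ref 3 → HIT, frames=[7,3,2,5]
Total faults: 6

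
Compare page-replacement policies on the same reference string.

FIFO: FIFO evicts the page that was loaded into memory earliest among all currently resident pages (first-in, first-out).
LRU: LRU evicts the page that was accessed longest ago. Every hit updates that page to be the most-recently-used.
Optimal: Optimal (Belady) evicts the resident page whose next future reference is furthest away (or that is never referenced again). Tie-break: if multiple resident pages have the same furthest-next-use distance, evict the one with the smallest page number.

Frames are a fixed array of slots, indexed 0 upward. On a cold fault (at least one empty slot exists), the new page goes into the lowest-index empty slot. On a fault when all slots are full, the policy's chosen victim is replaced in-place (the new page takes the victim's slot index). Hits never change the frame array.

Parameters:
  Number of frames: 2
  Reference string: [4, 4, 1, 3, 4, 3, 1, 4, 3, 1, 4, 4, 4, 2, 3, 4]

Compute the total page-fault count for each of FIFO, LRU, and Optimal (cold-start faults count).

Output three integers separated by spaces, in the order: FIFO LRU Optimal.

--- FIFO ---
  step 0: ref 4 -> FAULT, frames=[4,-] (faults so far: 1)
  step 1: ref 4 -> HIT, frames=[4,-] (faults so far: 1)
  step 2: ref 1 -> FAULT, frames=[4,1] (faults so far: 2)
  step 3: ref 3 -> FAULT, evict 4, frames=[3,1] (faults so far: 3)
  step 4: ref 4 -> FAULT, evict 1, frames=[3,4] (faults so far: 4)
  step 5: ref 3 -> HIT, frames=[3,4] (faults so far: 4)
  step 6: ref 1 -> FAULT, evict 3, frames=[1,4] (faults so far: 5)
  step 7: ref 4 -> HIT, frames=[1,4] (faults so far: 5)
  step 8: ref 3 -> FAULT, evict 4, frames=[1,3] (faults so far: 6)
  step 9: ref 1 -> HIT, frames=[1,3] (faults so far: 6)
  step 10: ref 4 -> FAULT, evict 1, frames=[4,3] (faults so far: 7)
  step 11: ref 4 -> HIT, frames=[4,3] (faults so far: 7)
  step 12: ref 4 -> HIT, frames=[4,3] (faults so far: 7)
  step 13: ref 2 -> FAULT, evict 3, frames=[4,2] (faults so far: 8)
  step 14: ref 3 -> FAULT, evict 4, frames=[3,2] (faults so far: 9)
  step 15: ref 4 -> FAULT, evict 2, frames=[3,4] (faults so far: 10)
  FIFO total faults: 10
--- LRU ---
  step 0: ref 4 -> FAULT, frames=[4,-] (faults so far: 1)
  step 1: ref 4 -> HIT, frames=[4,-] (faults so far: 1)
  step 2: ref 1 -> FAULT, frames=[4,1] (faults so far: 2)
  step 3: ref 3 -> FAULT, evict 4, frames=[3,1] (faults so far: 3)
  step 4: ref 4 -> FAULT, evict 1, frames=[3,4] (faults so far: 4)
  step 5: ref 3 -> HIT, frames=[3,4] (faults so far: 4)
  step 6: ref 1 -> FAULT, evict 4, frames=[3,1] (faults so far: 5)
  step 7: ref 4 -> FAULT, evict 3, frames=[4,1] (faults so far: 6)
  step 8: ref 3 -> FAULT, evict 1, frames=[4,3] (faults so far: 7)
  step 9: ref 1 -> FAULT, evict 4, frames=[1,3] (faults so far: 8)
  step 10: ref 4 -> FAULT, evict 3, frames=[1,4] (faults so far: 9)
  step 11: ref 4 -> HIT, frames=[1,4] (faults so far: 9)
  step 12: ref 4 -> HIT, frames=[1,4] (faults so far: 9)
  step 13: ref 2 -> FAULT, evict 1, frames=[2,4] (faults so far: 10)
  step 14: ref 3 -> FAULT, evict 4, frames=[2,3] (faults so far: 11)
  step 15: ref 4 -> FAULT, evict 2, frames=[4,3] (faults so far: 12)
  LRU total faults: 12
--- Optimal ---
  step 0: ref 4 -> FAULT, frames=[4,-] (faults so far: 1)
  step 1: ref 4 -> HIT, frames=[4,-] (faults so far: 1)
  step 2: ref 1 -> FAULT, frames=[4,1] (faults so far: 2)
  step 3: ref 3 -> FAULT, evict 1, frames=[4,3] (faults so far: 3)
  step 4: ref 4 -> HIT, frames=[4,3] (faults so far: 3)
  step 5: ref 3 -> HIT, frames=[4,3] (faults so far: 3)
  step 6: ref 1 -> FAULT, evict 3, frames=[4,1] (faults so far: 4)
  step 7: ref 4 -> HIT, frames=[4,1] (faults so far: 4)
  step 8: ref 3 -> FAULT, evict 4, frames=[3,1] (faults so far: 5)
  step 9: ref 1 -> HIT, frames=[3,1] (faults so far: 5)
  step 10: ref 4 -> FAULT, evict 1, frames=[3,4] (faults so far: 6)
  step 11: ref 4 -> HIT, frames=[3,4] (faults so far: 6)
  step 12: ref 4 -> HIT, frames=[3,4] (faults so far: 6)
  step 13: ref 2 -> FAULT, evict 4, frames=[3,2] (faults so far: 7)
  step 14: ref 3 -> HIT, frames=[3,2] (faults so far: 7)
  step 15: ref 4 -> FAULT, evict 2, frames=[3,4] (faults so far: 8)
  Optimal total faults: 8

Answer: 10 12 8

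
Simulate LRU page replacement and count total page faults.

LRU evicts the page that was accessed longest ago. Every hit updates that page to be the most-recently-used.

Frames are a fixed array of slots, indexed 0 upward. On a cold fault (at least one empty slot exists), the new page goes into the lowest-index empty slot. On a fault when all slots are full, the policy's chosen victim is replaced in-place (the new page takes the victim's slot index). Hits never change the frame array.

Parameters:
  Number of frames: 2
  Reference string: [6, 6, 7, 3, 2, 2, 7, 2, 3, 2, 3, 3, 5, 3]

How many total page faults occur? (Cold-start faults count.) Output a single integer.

Answer: 7

Derivation:
Step 0: ref 6 → FAULT, frames=[6,-]
Step 1: ref 6 → HIT, frames=[6,-]
Step 2: ref 7 → FAULT, frames=[6,7]
Step 3: ref 3 → FAULT (evict 6), frames=[3,7]
Step 4: ref 2 → FAULT (evict 7), frames=[3,2]
Step 5: ref 2 → HIT, frames=[3,2]
Step 6: ref 7 → FAULT (evict 3), frames=[7,2]
Step 7: ref 2 → HIT, frames=[7,2]
Step 8: ref 3 → FAULT (evict 7), frames=[3,2]
Step 9: ref 2 → HIT, frames=[3,2]
Step 10: ref 3 → HIT, frames=[3,2]
Step 11: ref 3 → HIT, frames=[3,2]
Step 12: ref 5 → FAULT (evict 2), frames=[3,5]
Step 13: ref 3 → HIT, frames=[3,5]
Total faults: 7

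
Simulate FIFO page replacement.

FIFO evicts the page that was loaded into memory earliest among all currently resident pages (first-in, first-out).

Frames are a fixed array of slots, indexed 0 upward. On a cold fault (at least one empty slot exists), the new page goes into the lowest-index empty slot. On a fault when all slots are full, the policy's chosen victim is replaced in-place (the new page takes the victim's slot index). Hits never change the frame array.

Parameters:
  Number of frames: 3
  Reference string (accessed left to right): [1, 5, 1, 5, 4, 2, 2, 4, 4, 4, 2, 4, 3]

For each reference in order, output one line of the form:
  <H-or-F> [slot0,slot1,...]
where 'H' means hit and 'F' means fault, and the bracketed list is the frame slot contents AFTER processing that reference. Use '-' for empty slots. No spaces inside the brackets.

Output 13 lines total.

F [1,-,-]
F [1,5,-]
H [1,5,-]
H [1,5,-]
F [1,5,4]
F [2,5,4]
H [2,5,4]
H [2,5,4]
H [2,5,4]
H [2,5,4]
H [2,5,4]
H [2,5,4]
F [2,3,4]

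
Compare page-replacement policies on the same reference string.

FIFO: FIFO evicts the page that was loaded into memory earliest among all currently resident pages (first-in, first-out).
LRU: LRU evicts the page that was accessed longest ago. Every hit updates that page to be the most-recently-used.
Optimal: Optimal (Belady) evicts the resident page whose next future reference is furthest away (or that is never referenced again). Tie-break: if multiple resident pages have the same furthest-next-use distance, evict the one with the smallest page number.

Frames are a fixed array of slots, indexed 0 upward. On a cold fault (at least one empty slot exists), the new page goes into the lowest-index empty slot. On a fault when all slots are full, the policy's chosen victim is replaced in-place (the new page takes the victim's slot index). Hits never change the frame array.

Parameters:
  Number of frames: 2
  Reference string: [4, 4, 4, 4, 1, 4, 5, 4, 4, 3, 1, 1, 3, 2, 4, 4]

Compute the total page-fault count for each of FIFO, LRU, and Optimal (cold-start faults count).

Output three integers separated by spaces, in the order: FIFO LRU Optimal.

--- FIFO ---
  step 0: ref 4 -> FAULT, frames=[4,-] (faults so far: 1)
  step 1: ref 4 -> HIT, frames=[4,-] (faults so far: 1)
  step 2: ref 4 -> HIT, frames=[4,-] (faults so far: 1)
  step 3: ref 4 -> HIT, frames=[4,-] (faults so far: 1)
  step 4: ref 1 -> FAULT, frames=[4,1] (faults so far: 2)
  step 5: ref 4 -> HIT, frames=[4,1] (faults so far: 2)
  step 6: ref 5 -> FAULT, evict 4, frames=[5,1] (faults so far: 3)
  step 7: ref 4 -> FAULT, evict 1, frames=[5,4] (faults so far: 4)
  step 8: ref 4 -> HIT, frames=[5,4] (faults so far: 4)
  step 9: ref 3 -> FAULT, evict 5, frames=[3,4] (faults so far: 5)
  step 10: ref 1 -> FAULT, evict 4, frames=[3,1] (faults so far: 6)
  step 11: ref 1 -> HIT, frames=[3,1] (faults so far: 6)
  step 12: ref 3 -> HIT, frames=[3,1] (faults so far: 6)
  step 13: ref 2 -> FAULT, evict 3, frames=[2,1] (faults so far: 7)
  step 14: ref 4 -> FAULT, evict 1, frames=[2,4] (faults so far: 8)
  step 15: ref 4 -> HIT, frames=[2,4] (faults so far: 8)
  FIFO total faults: 8
--- LRU ---
  step 0: ref 4 -> FAULT, frames=[4,-] (faults so far: 1)
  step 1: ref 4 -> HIT, frames=[4,-] (faults so far: 1)
  step 2: ref 4 -> HIT, frames=[4,-] (faults so far: 1)
  step 3: ref 4 -> HIT, frames=[4,-] (faults so far: 1)
  step 4: ref 1 -> FAULT, frames=[4,1] (faults so far: 2)
  step 5: ref 4 -> HIT, frames=[4,1] (faults so far: 2)
  step 6: ref 5 -> FAULT, evict 1, frames=[4,5] (faults so far: 3)
  step 7: ref 4 -> HIT, frames=[4,5] (faults so far: 3)
  step 8: ref 4 -> HIT, frames=[4,5] (faults so far: 3)
  step 9: ref 3 -> FAULT, evict 5, frames=[4,3] (faults so far: 4)
  step 10: ref 1 -> FAULT, evict 4, frames=[1,3] (faults so far: 5)
  step 11: ref 1 -> HIT, frames=[1,3] (faults so far: 5)
  step 12: ref 3 -> HIT, frames=[1,3] (faults so far: 5)
  step 13: ref 2 -> FAULT, evict 1, frames=[2,3] (faults so far: 6)
  step 14: ref 4 -> FAULT, evict 3, frames=[2,4] (faults so far: 7)
  step 15: ref 4 -> HIT, frames=[2,4] (faults so far: 7)
  LRU total faults: 7
--- Optimal ---
  step 0: ref 4 -> FAULT, frames=[4,-] (faults so far: 1)
  step 1: ref 4 -> HIT, frames=[4,-] (faults so far: 1)
  step 2: ref 4 -> HIT, frames=[4,-] (faults so far: 1)
  step 3: ref 4 -> HIT, frames=[4,-] (faults so far: 1)
  step 4: ref 1 -> FAULT, frames=[4,1] (faults so far: 2)
  step 5: ref 4 -> HIT, frames=[4,1] (faults so far: 2)
  step 6: ref 5 -> FAULT, evict 1, frames=[4,5] (faults so far: 3)
  step 7: ref 4 -> HIT, frames=[4,5] (faults so far: 3)
  step 8: ref 4 -> HIT, frames=[4,5] (faults so far: 3)
  step 9: ref 3 -> FAULT, evict 5, frames=[4,3] (faults so far: 4)
  step 10: ref 1 -> FAULT, evict 4, frames=[1,3] (faults so far: 5)
  step 11: ref 1 -> HIT, frames=[1,3] (faults so far: 5)
  step 12: ref 3 -> HIT, frames=[1,3] (faults so far: 5)
  step 13: ref 2 -> FAULT, evict 1, frames=[2,3] (faults so far: 6)
  step 14: ref 4 -> FAULT, evict 2, frames=[4,3] (faults so far: 7)
  step 15: ref 4 -> HIT, frames=[4,3] (faults so far: 7)
  Optimal total faults: 7

Answer: 8 7 7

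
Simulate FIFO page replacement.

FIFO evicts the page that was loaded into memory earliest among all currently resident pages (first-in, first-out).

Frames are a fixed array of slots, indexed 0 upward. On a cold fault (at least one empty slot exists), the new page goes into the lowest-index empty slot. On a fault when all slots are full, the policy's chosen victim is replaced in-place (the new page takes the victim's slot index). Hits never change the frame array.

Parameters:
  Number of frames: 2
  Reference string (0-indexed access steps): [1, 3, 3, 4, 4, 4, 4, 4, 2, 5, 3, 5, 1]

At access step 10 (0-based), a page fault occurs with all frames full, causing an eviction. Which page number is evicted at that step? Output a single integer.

Step 0: ref 1 -> FAULT, frames=[1,-]
Step 1: ref 3 -> FAULT, frames=[1,3]
Step 2: ref 3 -> HIT, frames=[1,3]
Step 3: ref 4 -> FAULT, evict 1, frames=[4,3]
Step 4: ref 4 -> HIT, frames=[4,3]
Step 5: ref 4 -> HIT, frames=[4,3]
Step 6: ref 4 -> HIT, frames=[4,3]
Step 7: ref 4 -> HIT, frames=[4,3]
Step 8: ref 2 -> FAULT, evict 3, frames=[4,2]
Step 9: ref 5 -> FAULT, evict 4, frames=[5,2]
Step 10: ref 3 -> FAULT, evict 2, frames=[5,3]
At step 10: evicted page 2

Answer: 2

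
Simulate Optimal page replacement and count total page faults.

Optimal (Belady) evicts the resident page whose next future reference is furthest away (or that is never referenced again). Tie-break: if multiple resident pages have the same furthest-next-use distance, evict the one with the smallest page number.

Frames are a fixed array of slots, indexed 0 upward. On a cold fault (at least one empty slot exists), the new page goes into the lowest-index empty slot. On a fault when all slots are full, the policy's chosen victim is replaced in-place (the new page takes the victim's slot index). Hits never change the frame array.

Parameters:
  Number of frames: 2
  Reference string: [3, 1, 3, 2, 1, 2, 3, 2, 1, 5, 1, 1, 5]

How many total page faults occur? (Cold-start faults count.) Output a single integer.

Step 0: ref 3 → FAULT, frames=[3,-]
Step 1: ref 1 → FAULT, frames=[3,1]
Step 2: ref 3 → HIT, frames=[3,1]
Step 3: ref 2 → FAULT (evict 3), frames=[2,1]
Step 4: ref 1 → HIT, frames=[2,1]
Step 5: ref 2 → HIT, frames=[2,1]
Step 6: ref 3 → FAULT (evict 1), frames=[2,3]
Step 7: ref 2 → HIT, frames=[2,3]
Step 8: ref 1 → FAULT (evict 2), frames=[1,3]
Step 9: ref 5 → FAULT (evict 3), frames=[1,5]
Step 10: ref 1 → HIT, frames=[1,5]
Step 11: ref 1 → HIT, frames=[1,5]
Step 12: ref 5 → HIT, frames=[1,5]
Total faults: 6

Answer: 6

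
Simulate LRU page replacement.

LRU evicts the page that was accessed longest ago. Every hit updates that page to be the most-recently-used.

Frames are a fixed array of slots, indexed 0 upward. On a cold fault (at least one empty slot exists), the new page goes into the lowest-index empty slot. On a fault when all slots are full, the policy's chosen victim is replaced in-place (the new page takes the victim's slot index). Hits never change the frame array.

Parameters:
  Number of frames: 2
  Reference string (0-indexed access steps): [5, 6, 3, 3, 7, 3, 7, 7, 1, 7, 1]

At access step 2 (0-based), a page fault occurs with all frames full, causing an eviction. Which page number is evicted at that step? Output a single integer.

Answer: 5

Derivation:
Step 0: ref 5 -> FAULT, frames=[5,-]
Step 1: ref 6 -> FAULT, frames=[5,6]
Step 2: ref 3 -> FAULT, evict 5, frames=[3,6]
At step 2: evicted page 5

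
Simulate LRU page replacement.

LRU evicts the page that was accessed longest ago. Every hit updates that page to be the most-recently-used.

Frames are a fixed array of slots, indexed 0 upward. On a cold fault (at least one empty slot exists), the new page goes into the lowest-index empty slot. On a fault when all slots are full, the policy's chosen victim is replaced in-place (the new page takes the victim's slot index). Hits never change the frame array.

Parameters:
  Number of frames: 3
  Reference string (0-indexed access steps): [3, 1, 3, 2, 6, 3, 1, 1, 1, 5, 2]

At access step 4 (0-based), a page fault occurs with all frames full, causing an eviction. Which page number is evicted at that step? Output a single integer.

Answer: 1

Derivation:
Step 0: ref 3 -> FAULT, frames=[3,-,-]
Step 1: ref 1 -> FAULT, frames=[3,1,-]
Step 2: ref 3 -> HIT, frames=[3,1,-]
Step 3: ref 2 -> FAULT, frames=[3,1,2]
Step 4: ref 6 -> FAULT, evict 1, frames=[3,6,2]
At step 4: evicted page 1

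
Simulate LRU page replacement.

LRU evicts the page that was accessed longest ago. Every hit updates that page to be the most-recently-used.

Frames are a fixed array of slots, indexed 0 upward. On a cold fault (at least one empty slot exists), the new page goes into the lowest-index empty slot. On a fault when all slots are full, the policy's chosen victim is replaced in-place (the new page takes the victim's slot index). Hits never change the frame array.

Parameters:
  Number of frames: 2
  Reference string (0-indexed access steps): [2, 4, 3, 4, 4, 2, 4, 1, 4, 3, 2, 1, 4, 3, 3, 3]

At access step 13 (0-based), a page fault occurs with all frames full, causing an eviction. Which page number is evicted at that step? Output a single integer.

Step 0: ref 2 -> FAULT, frames=[2,-]
Step 1: ref 4 -> FAULT, frames=[2,4]
Step 2: ref 3 -> FAULT, evict 2, frames=[3,4]
Step 3: ref 4 -> HIT, frames=[3,4]
Step 4: ref 4 -> HIT, frames=[3,4]
Step 5: ref 2 -> FAULT, evict 3, frames=[2,4]
Step 6: ref 4 -> HIT, frames=[2,4]
Step 7: ref 1 -> FAULT, evict 2, frames=[1,4]
Step 8: ref 4 -> HIT, frames=[1,4]
Step 9: ref 3 -> FAULT, evict 1, frames=[3,4]
Step 10: ref 2 -> FAULT, evict 4, frames=[3,2]
Step 11: ref 1 -> FAULT, evict 3, frames=[1,2]
Step 12: ref 4 -> FAULT, evict 2, frames=[1,4]
Step 13: ref 3 -> FAULT, evict 1, frames=[3,4]
At step 13: evicted page 1

Answer: 1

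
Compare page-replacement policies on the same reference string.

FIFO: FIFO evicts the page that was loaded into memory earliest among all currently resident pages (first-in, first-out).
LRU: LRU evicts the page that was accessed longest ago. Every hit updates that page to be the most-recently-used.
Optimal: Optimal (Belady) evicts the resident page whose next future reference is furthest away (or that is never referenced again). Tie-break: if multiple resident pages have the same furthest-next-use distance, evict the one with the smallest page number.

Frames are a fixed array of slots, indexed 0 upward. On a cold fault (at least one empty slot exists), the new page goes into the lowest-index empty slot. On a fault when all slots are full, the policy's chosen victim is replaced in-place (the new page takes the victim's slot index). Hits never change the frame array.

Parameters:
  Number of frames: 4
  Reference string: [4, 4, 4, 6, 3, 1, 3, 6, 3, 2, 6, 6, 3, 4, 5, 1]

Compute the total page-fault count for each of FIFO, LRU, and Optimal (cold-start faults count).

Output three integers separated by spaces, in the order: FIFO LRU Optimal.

--- FIFO ---
  step 0: ref 4 -> FAULT, frames=[4,-,-,-] (faults so far: 1)
  step 1: ref 4 -> HIT, frames=[4,-,-,-] (faults so far: 1)
  step 2: ref 4 -> HIT, frames=[4,-,-,-] (faults so far: 1)
  step 3: ref 6 -> FAULT, frames=[4,6,-,-] (faults so far: 2)
  step 4: ref 3 -> FAULT, frames=[4,6,3,-] (faults so far: 3)
  step 5: ref 1 -> FAULT, frames=[4,6,3,1] (faults so far: 4)
  step 6: ref 3 -> HIT, frames=[4,6,3,1] (faults so far: 4)
  step 7: ref 6 -> HIT, frames=[4,6,3,1] (faults so far: 4)
  step 8: ref 3 -> HIT, frames=[4,6,3,1] (faults so far: 4)
  step 9: ref 2 -> FAULT, evict 4, frames=[2,6,3,1] (faults so far: 5)
  step 10: ref 6 -> HIT, frames=[2,6,3,1] (faults so far: 5)
  step 11: ref 6 -> HIT, frames=[2,6,3,1] (faults so far: 5)
  step 12: ref 3 -> HIT, frames=[2,6,3,1] (faults so far: 5)
  step 13: ref 4 -> FAULT, evict 6, frames=[2,4,3,1] (faults so far: 6)
  step 14: ref 5 -> FAULT, evict 3, frames=[2,4,5,1] (faults so far: 7)
  step 15: ref 1 -> HIT, frames=[2,4,5,1] (faults so far: 7)
  FIFO total faults: 7
--- LRU ---
  step 0: ref 4 -> FAULT, frames=[4,-,-,-] (faults so far: 1)
  step 1: ref 4 -> HIT, frames=[4,-,-,-] (faults so far: 1)
  step 2: ref 4 -> HIT, frames=[4,-,-,-] (faults so far: 1)
  step 3: ref 6 -> FAULT, frames=[4,6,-,-] (faults so far: 2)
  step 4: ref 3 -> FAULT, frames=[4,6,3,-] (faults so far: 3)
  step 5: ref 1 -> FAULT, frames=[4,6,3,1] (faults so far: 4)
  step 6: ref 3 -> HIT, frames=[4,6,3,1] (faults so far: 4)
  step 7: ref 6 -> HIT, frames=[4,6,3,1] (faults so far: 4)
  step 8: ref 3 -> HIT, frames=[4,6,3,1] (faults so far: 4)
  step 9: ref 2 -> FAULT, evict 4, frames=[2,6,3,1] (faults so far: 5)
  step 10: ref 6 -> HIT, frames=[2,6,3,1] (faults so far: 5)
  step 11: ref 6 -> HIT, frames=[2,6,3,1] (faults so far: 5)
  step 12: ref 3 -> HIT, frames=[2,6,3,1] (faults so far: 5)
  step 13: ref 4 -> FAULT, evict 1, frames=[2,6,3,4] (faults so far: 6)
  step 14: ref 5 -> FAULT, evict 2, frames=[5,6,3,4] (faults so far: 7)
  step 15: ref 1 -> FAULT, evict 6, frames=[5,1,3,4] (faults so far: 8)
  LRU total faults: 8
--- Optimal ---
  step 0: ref 4 -> FAULT, frames=[4,-,-,-] (faults so far: 1)
  step 1: ref 4 -> HIT, frames=[4,-,-,-] (faults so far: 1)
  step 2: ref 4 -> HIT, frames=[4,-,-,-] (faults so far: 1)
  step 3: ref 6 -> FAULT, frames=[4,6,-,-] (faults so far: 2)
  step 4: ref 3 -> FAULT, frames=[4,6,3,-] (faults so far: 3)
  step 5: ref 1 -> FAULT, frames=[4,6,3,1] (faults so far: 4)
  step 6: ref 3 -> HIT, frames=[4,6,3,1] (faults so far: 4)
  step 7: ref 6 -> HIT, frames=[4,6,3,1] (faults so far: 4)
  step 8: ref 3 -> HIT, frames=[4,6,3,1] (faults so far: 4)
  step 9: ref 2 -> FAULT, evict 1, frames=[4,6,3,2] (faults so far: 5)
  step 10: ref 6 -> HIT, frames=[4,6,3,2] (faults so far: 5)
  step 11: ref 6 -> HIT, frames=[4,6,3,2] (faults so far: 5)
  step 12: ref 3 -> HIT, frames=[4,6,3,2] (faults so far: 5)
  step 13: ref 4 -> HIT, frames=[4,6,3,2] (faults so far: 5)
  step 14: ref 5 -> FAULT, evict 2, frames=[4,6,3,5] (faults so far: 6)
  step 15: ref 1 -> FAULT, evict 3, frames=[4,6,1,5] (faults so far: 7)
  Optimal total faults: 7

Answer: 7 8 7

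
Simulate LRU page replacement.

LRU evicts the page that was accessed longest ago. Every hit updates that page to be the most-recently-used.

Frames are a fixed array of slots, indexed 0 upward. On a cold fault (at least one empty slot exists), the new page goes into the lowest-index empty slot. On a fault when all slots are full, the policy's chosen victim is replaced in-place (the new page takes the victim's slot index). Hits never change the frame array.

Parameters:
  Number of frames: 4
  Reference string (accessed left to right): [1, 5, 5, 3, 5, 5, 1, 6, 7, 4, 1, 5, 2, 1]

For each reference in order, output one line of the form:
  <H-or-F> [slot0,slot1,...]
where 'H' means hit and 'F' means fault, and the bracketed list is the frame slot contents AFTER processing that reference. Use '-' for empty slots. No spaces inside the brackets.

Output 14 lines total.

F [1,-,-,-]
F [1,5,-,-]
H [1,5,-,-]
F [1,5,3,-]
H [1,5,3,-]
H [1,5,3,-]
H [1,5,3,-]
F [1,5,3,6]
F [1,5,7,6]
F [1,4,7,6]
H [1,4,7,6]
F [1,4,7,5]
F [1,4,2,5]
H [1,4,2,5]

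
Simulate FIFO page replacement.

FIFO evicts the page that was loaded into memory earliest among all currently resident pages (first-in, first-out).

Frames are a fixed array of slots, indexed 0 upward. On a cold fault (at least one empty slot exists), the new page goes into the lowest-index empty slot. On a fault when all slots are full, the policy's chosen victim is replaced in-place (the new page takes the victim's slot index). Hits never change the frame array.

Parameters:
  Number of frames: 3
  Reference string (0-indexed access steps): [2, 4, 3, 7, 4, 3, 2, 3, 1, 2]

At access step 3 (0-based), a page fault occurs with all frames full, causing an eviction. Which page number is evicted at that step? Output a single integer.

Step 0: ref 2 -> FAULT, frames=[2,-,-]
Step 1: ref 4 -> FAULT, frames=[2,4,-]
Step 2: ref 3 -> FAULT, frames=[2,4,3]
Step 3: ref 7 -> FAULT, evict 2, frames=[7,4,3]
At step 3: evicted page 2

Answer: 2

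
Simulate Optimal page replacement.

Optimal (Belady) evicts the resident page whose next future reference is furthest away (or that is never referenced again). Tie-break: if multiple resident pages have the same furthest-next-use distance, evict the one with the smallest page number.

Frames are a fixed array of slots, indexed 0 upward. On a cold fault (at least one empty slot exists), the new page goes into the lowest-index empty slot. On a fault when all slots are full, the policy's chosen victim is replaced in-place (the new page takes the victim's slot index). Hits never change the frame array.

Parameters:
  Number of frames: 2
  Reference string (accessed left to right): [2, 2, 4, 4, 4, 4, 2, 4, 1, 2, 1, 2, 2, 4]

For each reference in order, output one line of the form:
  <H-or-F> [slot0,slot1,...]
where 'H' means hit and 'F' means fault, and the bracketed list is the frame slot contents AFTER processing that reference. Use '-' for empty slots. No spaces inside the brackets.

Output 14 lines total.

F [2,-]
H [2,-]
F [2,4]
H [2,4]
H [2,4]
H [2,4]
H [2,4]
H [2,4]
F [2,1]
H [2,1]
H [2,1]
H [2,1]
H [2,1]
F [2,4]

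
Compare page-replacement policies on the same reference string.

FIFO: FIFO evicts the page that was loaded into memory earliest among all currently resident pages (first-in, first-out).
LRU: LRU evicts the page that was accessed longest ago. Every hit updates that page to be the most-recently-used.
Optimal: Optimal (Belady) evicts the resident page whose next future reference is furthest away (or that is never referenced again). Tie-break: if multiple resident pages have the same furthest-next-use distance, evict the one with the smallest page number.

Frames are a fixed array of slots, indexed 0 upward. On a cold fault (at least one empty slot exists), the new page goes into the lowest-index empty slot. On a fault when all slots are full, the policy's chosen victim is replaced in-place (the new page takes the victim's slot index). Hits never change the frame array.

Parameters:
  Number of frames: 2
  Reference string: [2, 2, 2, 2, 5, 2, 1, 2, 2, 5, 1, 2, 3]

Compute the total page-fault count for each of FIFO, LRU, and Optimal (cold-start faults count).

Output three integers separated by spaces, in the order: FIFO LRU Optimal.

--- FIFO ---
  step 0: ref 2 -> FAULT, frames=[2,-] (faults so far: 1)
  step 1: ref 2 -> HIT, frames=[2,-] (faults so far: 1)
  step 2: ref 2 -> HIT, frames=[2,-] (faults so far: 1)
  step 3: ref 2 -> HIT, frames=[2,-] (faults so far: 1)
  step 4: ref 5 -> FAULT, frames=[2,5] (faults so far: 2)
  step 5: ref 2 -> HIT, frames=[2,5] (faults so far: 2)
  step 6: ref 1 -> FAULT, evict 2, frames=[1,5] (faults so far: 3)
  step 7: ref 2 -> FAULT, evict 5, frames=[1,2] (faults so far: 4)
  step 8: ref 2 -> HIT, frames=[1,2] (faults so far: 4)
  step 9: ref 5 -> FAULT, evict 1, frames=[5,2] (faults so far: 5)
  step 10: ref 1 -> FAULT, evict 2, frames=[5,1] (faults so far: 6)
  step 11: ref 2 -> FAULT, evict 5, frames=[2,1] (faults so far: 7)
  step 12: ref 3 -> FAULT, evict 1, frames=[2,3] (faults so far: 8)
  FIFO total faults: 8
--- LRU ---
  step 0: ref 2 -> FAULT, frames=[2,-] (faults so far: 1)
  step 1: ref 2 -> HIT, frames=[2,-] (faults so far: 1)
  step 2: ref 2 -> HIT, frames=[2,-] (faults so far: 1)
  step 3: ref 2 -> HIT, frames=[2,-] (faults so far: 1)
  step 4: ref 5 -> FAULT, frames=[2,5] (faults so far: 2)
  step 5: ref 2 -> HIT, frames=[2,5] (faults so far: 2)
  step 6: ref 1 -> FAULT, evict 5, frames=[2,1] (faults so far: 3)
  step 7: ref 2 -> HIT, frames=[2,1] (faults so far: 3)
  step 8: ref 2 -> HIT, frames=[2,1] (faults so far: 3)
  step 9: ref 5 -> FAULT, evict 1, frames=[2,5] (faults so far: 4)
  step 10: ref 1 -> FAULT, evict 2, frames=[1,5] (faults so far: 5)
  step 11: ref 2 -> FAULT, evict 5, frames=[1,2] (faults so far: 6)
  step 12: ref 3 -> FAULT, evict 1, frames=[3,2] (faults so far: 7)
  LRU total faults: 7
--- Optimal ---
  step 0: ref 2 -> FAULT, frames=[2,-] (faults so far: 1)
  step 1: ref 2 -> HIT, frames=[2,-] (faults so far: 1)
  step 2: ref 2 -> HIT, frames=[2,-] (faults so far: 1)
  step 3: ref 2 -> HIT, frames=[2,-] (faults so far: 1)
  step 4: ref 5 -> FAULT, frames=[2,5] (faults so far: 2)
  step 5: ref 2 -> HIT, frames=[2,5] (faults so far: 2)
  step 6: ref 1 -> FAULT, evict 5, frames=[2,1] (faults so far: 3)
  step 7: ref 2 -> HIT, frames=[2,1] (faults so far: 3)
  step 8: ref 2 -> HIT, frames=[2,1] (faults so far: 3)
  step 9: ref 5 -> FAULT, evict 2, frames=[5,1] (faults so far: 4)
  step 10: ref 1 -> HIT, frames=[5,1] (faults so far: 4)
  step 11: ref 2 -> FAULT, evict 1, frames=[5,2] (faults so far: 5)
  step 12: ref 3 -> FAULT, evict 2, frames=[5,3] (faults so far: 6)
  Optimal total faults: 6

Answer: 8 7 6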